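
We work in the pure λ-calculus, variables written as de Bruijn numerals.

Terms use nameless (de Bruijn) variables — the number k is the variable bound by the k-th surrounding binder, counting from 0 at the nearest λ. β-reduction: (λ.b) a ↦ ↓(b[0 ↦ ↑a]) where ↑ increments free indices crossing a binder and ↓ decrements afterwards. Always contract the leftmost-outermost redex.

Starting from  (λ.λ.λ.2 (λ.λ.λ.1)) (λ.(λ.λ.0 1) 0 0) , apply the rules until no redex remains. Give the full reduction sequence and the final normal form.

Answer: normal form = λ.λ.λ.λ.1  (in 5 steps)

Derivation:
  start: (λ.λ.λ.2 (λ.λ.λ.1)) (λ.(λ.λ.0 1) 0 0)
  [1] λ.λ.(λ.(λ.λ.0 1) 0 0) (λ.λ.λ.1)
  [2] λ.λ.(λ.λ.0 1) (λ.λ.λ.1) (λ.λ.λ.1)
  [3] λ.λ.(λ.0 (λ.λ.λ.1)) (λ.λ.λ.1)
  [4] λ.λ.(λ.λ.λ.1) (λ.λ.λ.1)
  [5] λ.λ.λ.λ.1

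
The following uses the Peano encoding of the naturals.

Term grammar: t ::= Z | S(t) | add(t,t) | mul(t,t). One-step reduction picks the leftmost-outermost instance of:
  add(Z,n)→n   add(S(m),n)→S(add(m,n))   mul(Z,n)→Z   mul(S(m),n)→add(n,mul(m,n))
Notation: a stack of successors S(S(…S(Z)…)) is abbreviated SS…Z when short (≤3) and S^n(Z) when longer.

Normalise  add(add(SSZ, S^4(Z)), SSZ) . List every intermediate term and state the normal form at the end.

  start: add(add(SSZ, S^4(Z)), SSZ)
  [1] add(S(add(SZ, S^4(Z))), SSZ)
  [2] S(add(add(SZ, S^4(Z)), SSZ))
  [3] S(add(S(add(Z, S^4(Z))), SSZ))
  [4] S(S(add(add(Z, S^4(Z)), SSZ)))
  [5] S(S(add(S^4(Z), SSZ)))
  [6] S(S(S(add(SSSZ, SSZ))))
  [7] S(S(S(S(add(SSZ, SSZ)))))
  [8] S(S(S(S(S(add(SZ, SSZ))))))
  [9] S(S(S(S(S(S(add(Z, SSZ)))))))
  [10] S^8(Z)

Answer: normal form = S^8(Z)  (in 10 steps)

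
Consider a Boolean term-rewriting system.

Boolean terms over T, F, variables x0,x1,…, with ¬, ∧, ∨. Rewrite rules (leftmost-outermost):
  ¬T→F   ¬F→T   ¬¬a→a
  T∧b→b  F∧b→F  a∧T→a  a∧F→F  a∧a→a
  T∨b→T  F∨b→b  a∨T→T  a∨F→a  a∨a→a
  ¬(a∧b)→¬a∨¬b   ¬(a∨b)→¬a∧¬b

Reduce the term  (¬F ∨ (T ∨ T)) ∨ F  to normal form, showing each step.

Answer: normal form = T  (in 3 steps)

Derivation:
  start: (¬F ∨ (T ∨ T)) ∨ F
  [1] ¬F ∨ (T ∨ T)
  [2] T ∨ (T ∨ T)
  [3] T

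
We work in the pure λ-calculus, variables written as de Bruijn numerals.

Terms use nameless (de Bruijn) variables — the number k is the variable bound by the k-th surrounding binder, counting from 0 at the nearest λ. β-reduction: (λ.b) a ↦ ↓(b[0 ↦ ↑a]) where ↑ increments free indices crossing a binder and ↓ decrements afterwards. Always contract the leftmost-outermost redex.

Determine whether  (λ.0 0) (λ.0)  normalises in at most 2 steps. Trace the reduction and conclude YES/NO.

  start: (λ.0 0) (λ.0)
  →1  (λ.0) (λ.0)
  →2  λ.0

Answer: YES — reaches normal form λ.0 in 2 ≤ 2 steps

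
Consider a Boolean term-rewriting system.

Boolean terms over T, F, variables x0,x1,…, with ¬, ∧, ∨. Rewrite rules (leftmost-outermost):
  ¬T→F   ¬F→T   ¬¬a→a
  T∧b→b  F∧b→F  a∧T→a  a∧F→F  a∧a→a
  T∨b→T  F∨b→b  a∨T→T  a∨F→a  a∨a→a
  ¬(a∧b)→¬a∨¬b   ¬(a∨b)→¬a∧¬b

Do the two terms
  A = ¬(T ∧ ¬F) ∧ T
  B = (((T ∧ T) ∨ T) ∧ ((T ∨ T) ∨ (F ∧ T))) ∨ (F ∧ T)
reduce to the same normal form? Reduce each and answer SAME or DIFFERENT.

Answer: DIFFERENT — A ⇓ F, B ⇓ T

Working:
Term A:
  start: ¬(T ∧ ¬F) ∧ T
  step 1: ¬(T ∧ ¬F)
  step 2: ¬T ∨ ¬¬F
  step 3: F ∨ ¬¬F
  step 4: ¬¬F
  step 5: F

Term B:
  start: (((T ∧ T) ∨ T) ∧ ((T ∨ T) ∨ (F ∧ T))) ∨ (F ∧ T)
  step 1: (T ∧ ((T ∨ T) ∨ (F ∧ T))) ∨ (F ∧ T)
  step 2: ((T ∨ T) ∨ (F ∧ T)) ∨ (F ∧ T)
  step 3: (T ∨ (F ∧ T)) ∨ (F ∧ T)
  step 4: T ∨ (F ∧ T)
  step 5: T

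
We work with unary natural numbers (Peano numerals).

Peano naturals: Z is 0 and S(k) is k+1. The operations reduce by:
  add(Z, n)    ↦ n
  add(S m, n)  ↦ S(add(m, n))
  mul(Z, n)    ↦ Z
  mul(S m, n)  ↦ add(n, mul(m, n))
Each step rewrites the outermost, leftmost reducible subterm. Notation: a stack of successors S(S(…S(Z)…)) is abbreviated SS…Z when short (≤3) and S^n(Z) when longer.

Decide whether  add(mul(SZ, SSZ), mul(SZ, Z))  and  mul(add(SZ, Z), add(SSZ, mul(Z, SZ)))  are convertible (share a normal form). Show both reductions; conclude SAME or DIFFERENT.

Answer: SAME — A ⇓ SSZ, B ⇓ SSZ

Working:
Term A:
  start: add(mul(SZ, SSZ), mul(SZ, Z))
  →1  add(add(SSZ, mul(Z, SSZ)), mul(SZ, Z))
  →2  add(S(add(SZ, mul(Z, SSZ))), mul(SZ, Z))
  →3  S(add(add(SZ, mul(Z, SSZ)), mul(SZ, Z)))
  →4  S(add(S(add(Z, mul(Z, SSZ))), mul(SZ, Z)))
  →5  S(S(add(add(Z, mul(Z, SSZ)), mul(SZ, Z))))
  →6  S(S(add(mul(Z, SSZ), mul(SZ, Z))))
  →7  S(S(add(Z, mul(SZ, Z))))
  →8  S(S(mul(SZ, Z)))
  →9  S(S(add(Z, mul(Z, Z))))
  →10  S(S(mul(Z, Z)))
  →11  SSZ

Term B:
  start: mul(add(SZ, Z), add(SSZ, mul(Z, SZ)))
  →1  mul(S(add(Z, Z)), add(SSZ, mul(Z, SZ)))
  →2  add(add(SSZ, mul(Z, SZ)), mul(add(Z, Z), add(SSZ, mul(Z, SZ))))
  →3  add(S(add(SZ, mul(Z, SZ))), mul(add(Z, Z), add(SSZ, mul(Z, SZ))))
  →4  S(add(add(SZ, mul(Z, SZ)), mul(add(Z, Z), add(SSZ, mul(Z, SZ)))))
  →5  S(add(S(add(Z, mul(Z, SZ))), mul(add(Z, Z), add(SSZ, mul(Z, SZ)))))
  →6  S(S(add(add(Z, mul(Z, SZ)), mul(add(Z, Z), add(SSZ, mul(Z, SZ))))))
  →7  S(S(add(mul(Z, SZ), mul(add(Z, Z), add(SSZ, mul(Z, SZ))))))
  →8  S(S(add(Z, mul(add(Z, Z), add(SSZ, mul(Z, SZ))))))
  →9  S(S(mul(add(Z, Z), add(SSZ, mul(Z, SZ)))))
  →10  S(S(mul(Z, add(SSZ, mul(Z, SZ)))))
  →11  SSZ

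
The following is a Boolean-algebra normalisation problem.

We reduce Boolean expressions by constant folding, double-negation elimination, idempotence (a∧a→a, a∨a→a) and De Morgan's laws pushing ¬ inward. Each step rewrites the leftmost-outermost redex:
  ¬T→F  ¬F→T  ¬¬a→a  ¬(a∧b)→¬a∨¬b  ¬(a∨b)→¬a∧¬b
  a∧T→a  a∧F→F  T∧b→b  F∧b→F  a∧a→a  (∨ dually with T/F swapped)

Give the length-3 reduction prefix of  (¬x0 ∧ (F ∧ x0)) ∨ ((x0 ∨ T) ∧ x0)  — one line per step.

  start: (¬x0 ∧ (F ∧ x0)) ∨ ((x0 ∨ T) ∧ x0)
  step 1: (¬x0 ∧ F) ∨ ((x0 ∨ T) ∧ x0)
  step 2: F ∨ ((x0 ∨ T) ∧ x0)
  step 3: (x0 ∨ T) ∧ x0

Answer: after 3 steps: (x0 ∨ T) ∧ x0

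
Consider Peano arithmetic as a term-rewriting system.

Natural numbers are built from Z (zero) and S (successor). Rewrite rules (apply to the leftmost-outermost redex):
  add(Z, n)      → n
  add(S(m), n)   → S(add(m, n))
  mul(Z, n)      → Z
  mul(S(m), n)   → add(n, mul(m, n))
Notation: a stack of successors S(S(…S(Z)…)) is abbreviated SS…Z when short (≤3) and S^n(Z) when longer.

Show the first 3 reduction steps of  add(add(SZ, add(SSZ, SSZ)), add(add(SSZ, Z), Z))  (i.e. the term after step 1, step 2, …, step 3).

  start: add(add(SZ, add(SSZ, SSZ)), add(add(SSZ, Z), Z))
  step 1: add(S(add(Z, add(SSZ, SSZ))), add(add(SSZ, Z), Z))
  step 2: S(add(add(Z, add(SSZ, SSZ)), add(add(SSZ, Z), Z)))
  step 3: S(add(add(SSZ, SSZ), add(add(SSZ, Z), Z)))

Answer: after 3 steps: S(add(add(SSZ, SSZ), add(add(SSZ, Z), Z)))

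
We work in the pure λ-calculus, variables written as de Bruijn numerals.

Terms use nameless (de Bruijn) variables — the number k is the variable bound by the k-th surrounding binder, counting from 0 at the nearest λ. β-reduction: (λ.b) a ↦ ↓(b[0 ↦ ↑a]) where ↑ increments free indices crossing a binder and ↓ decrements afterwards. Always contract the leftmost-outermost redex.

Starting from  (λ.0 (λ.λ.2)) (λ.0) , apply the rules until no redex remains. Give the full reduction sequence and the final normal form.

  start: (λ.0 (λ.λ.2)) (λ.0)
  step 1: (λ.0) (λ.λ.λ.0)
  step 2: λ.λ.λ.0

Answer: normal form = λ.λ.λ.0  (in 2 steps)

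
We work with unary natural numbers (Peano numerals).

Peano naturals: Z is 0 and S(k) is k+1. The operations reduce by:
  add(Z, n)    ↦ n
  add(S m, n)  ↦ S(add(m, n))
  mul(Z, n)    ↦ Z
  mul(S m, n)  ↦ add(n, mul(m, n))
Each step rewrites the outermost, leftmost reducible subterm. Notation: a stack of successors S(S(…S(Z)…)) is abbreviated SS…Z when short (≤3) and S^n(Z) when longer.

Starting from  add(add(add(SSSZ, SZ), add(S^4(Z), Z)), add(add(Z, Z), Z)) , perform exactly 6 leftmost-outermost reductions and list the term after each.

  start: add(add(add(SSSZ, SZ), add(S^4(Z), Z)), add(add(Z, Z), Z))
  step 1: add(add(S(add(SSZ, SZ)), add(S^4(Z), Z)), add(add(Z, Z), Z))
  step 2: add(S(add(add(SSZ, SZ), add(S^4(Z), Z))), add(add(Z, Z), Z))
  step 3: S(add(add(add(SSZ, SZ), add(S^4(Z), Z)), add(add(Z, Z), Z)))
  step 4: S(add(add(S(add(SZ, SZ)), add(S^4(Z), Z)), add(add(Z, Z), Z)))
  step 5: S(add(S(add(add(SZ, SZ), add(S^4(Z), Z))), add(add(Z, Z), Z)))
  step 6: S(S(add(add(add(SZ, SZ), add(S^4(Z), Z)), add(add(Z, Z), Z))))

Answer: after 6 steps: S(S(add(add(add(SZ, SZ), add(S^4(Z), Z)), add(add(Z, Z), Z))))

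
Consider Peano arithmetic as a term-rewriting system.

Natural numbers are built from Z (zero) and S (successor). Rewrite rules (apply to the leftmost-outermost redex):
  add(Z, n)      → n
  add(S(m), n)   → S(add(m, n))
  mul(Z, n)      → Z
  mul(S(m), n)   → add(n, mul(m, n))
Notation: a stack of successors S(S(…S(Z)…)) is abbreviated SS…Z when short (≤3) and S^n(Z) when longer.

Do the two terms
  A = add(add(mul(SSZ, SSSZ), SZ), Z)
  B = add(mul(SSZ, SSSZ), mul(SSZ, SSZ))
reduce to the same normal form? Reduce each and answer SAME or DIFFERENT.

Answer: DIFFERENT — A ⇓ S^7(Z), B ⇓ S^10(Z)

Working:
Term A:
  start: add(add(mul(SSZ, SSSZ), SZ), Z)
  step 1: add(add(add(SSSZ, mul(SZ, SSSZ)), SZ), Z)
  step 2: add(add(S(add(SSZ, mul(SZ, SSSZ))), SZ), Z)
  step 3: add(S(add(add(SSZ, mul(SZ, SSSZ)), SZ)), Z)
  step 4: S(add(add(add(SSZ, mul(SZ, SSSZ)), SZ), Z))
  step 5: S(add(add(S(add(SZ, mul(SZ, SSSZ))), SZ), Z))
  step 6: S(add(S(add(add(SZ, mul(SZ, SSSZ)), SZ)), Z))
  step 7: S(S(add(add(add(SZ, mul(SZ, SSSZ)), SZ), Z)))
  step 8: S(S(add(add(S(add(Z, mul(SZ, SSSZ))), SZ), Z)))
  step 9: S(S(add(S(add(add(Z, mul(SZ, SSSZ)), SZ)), Z)))
  step 10: S(S(S(add(add(add(Z, mul(SZ, SSSZ)), SZ), Z))))
  step 11: S(S(S(add(add(mul(SZ, SSSZ), SZ), Z))))
  step 12: S(S(S(add(add(add(SSSZ, mul(Z, SSSZ)), SZ), Z))))
  step 13: S(S(S(add(add(S(add(SSZ, mul(Z, SSSZ))), SZ), Z))))
  step 14: S(S(S(add(S(add(add(SSZ, mul(Z, SSSZ)), SZ)), Z))))
  step 15: S(S(S(S(add(add(add(SSZ, mul(Z, SSSZ)), SZ), Z)))))
  step 16: S(S(S(S(add(add(S(add(SZ, mul(Z, SSSZ))), SZ), Z)))))
  step 17: S(S(S(S(add(S(add(add(SZ, mul(Z, SSSZ)), SZ)), Z)))))
  step 18: S(S(S(S(S(add(add(add(SZ, mul(Z, SSSZ)), SZ), Z))))))
  step 19: S(S(S(S(S(add(add(S(add(Z, mul(Z, SSSZ))), SZ), Z))))))
  step 20: S(S(S(S(S(add(S(add(add(Z, mul(Z, SSSZ)), SZ)), Z))))))
  step 21: S(S(S(S(S(S(add(add(add(Z, mul(Z, SSSZ)), SZ), Z)))))))
  step 22: S(S(S(S(S(S(add(add(mul(Z, SSSZ), SZ), Z)))))))
  step 23: S(S(S(S(S(S(add(add(Z, SZ), Z)))))))
  step 24: S(S(S(S(S(S(add(SZ, Z)))))))
  step 25: S(S(S(S(S(S(S(add(Z, Z))))))))
  step 26: S^7(Z)

Term B:
  start: add(mul(SSZ, SSSZ), mul(SSZ, SSZ))
  step 1: add(add(SSSZ, mul(SZ, SSSZ)), mul(SSZ, SSZ))
  step 2: add(S(add(SSZ, mul(SZ, SSSZ))), mul(SSZ, SSZ))
  step 3: S(add(add(SSZ, mul(SZ, SSSZ)), mul(SSZ, SSZ)))
  step 4: S(add(S(add(SZ, mul(SZ, SSSZ))), mul(SSZ, SSZ)))
  step 5: S(S(add(add(SZ, mul(SZ, SSSZ)), mul(SSZ, SSZ))))
  step 6: S(S(add(S(add(Z, mul(SZ, SSSZ))), mul(SSZ, SSZ))))
  step 7: S(S(S(add(add(Z, mul(SZ, SSSZ)), mul(SSZ, SSZ)))))
  step 8: S(S(S(add(mul(SZ, SSSZ), mul(SSZ, SSZ)))))
  step 9: S(S(S(add(add(SSSZ, mul(Z, SSSZ)), mul(SSZ, SSZ)))))
  step 10: S(S(S(add(S(add(SSZ, mul(Z, SSSZ))), mul(SSZ, SSZ)))))
  step 11: S(S(S(S(add(add(SSZ, mul(Z, SSSZ)), mul(SSZ, SSZ))))))
  step 12: S(S(S(S(add(S(add(SZ, mul(Z, SSSZ))), mul(SSZ, SSZ))))))
  step 13: S(S(S(S(S(add(add(SZ, mul(Z, SSSZ)), mul(SSZ, SSZ)))))))
  step 14: S(S(S(S(S(add(S(add(Z, mul(Z, SSSZ))), mul(SSZ, SSZ)))))))
  step 15: S(S(S(S(S(S(add(add(Z, mul(Z, SSSZ)), mul(SSZ, SSZ))))))))
  step 16: S(S(S(S(S(S(add(mul(Z, SSSZ), mul(SSZ, SSZ))))))))
  step 17: S(S(S(S(S(S(add(Z, mul(SSZ, SSZ))))))))
  step 18: S(S(S(S(S(S(mul(SSZ, SSZ)))))))
  step 19: S(S(S(S(S(S(add(SSZ, mul(SZ, SSZ))))))))
  step 20: S(S(S(S(S(S(S(add(SZ, mul(SZ, SSZ)))))))))
  step 21: S(S(S(S(S(S(S(S(add(Z, mul(SZ, SSZ))))))))))
  step 22: S(S(S(S(S(S(S(S(mul(SZ, SSZ)))))))))
  step 23: S(S(S(S(S(S(S(S(add(SSZ, mul(Z, SSZ))))))))))
  step 24: S(S(S(S(S(S(S(S(S(add(SZ, mul(Z, SSZ)))))))))))
  step 25: S(S(S(S(S(S(S(S(S(S(add(Z, mul(Z, SSZ))))))))))))
  step 26: S(S(S(S(S(S(S(S(S(S(mul(Z, SSZ)))))))))))
  step 27: S^10(Z)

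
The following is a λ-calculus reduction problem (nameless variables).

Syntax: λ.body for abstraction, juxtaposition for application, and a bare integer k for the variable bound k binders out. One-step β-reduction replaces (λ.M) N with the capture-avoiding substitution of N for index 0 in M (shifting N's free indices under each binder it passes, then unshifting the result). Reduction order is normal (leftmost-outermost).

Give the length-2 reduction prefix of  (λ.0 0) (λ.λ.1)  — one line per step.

  start: (λ.0 0) (λ.λ.1)
  [1] (λ.λ.1) (λ.λ.1)
  [2] λ.λ.λ.1

Answer: after 2 steps: λ.λ.λ.1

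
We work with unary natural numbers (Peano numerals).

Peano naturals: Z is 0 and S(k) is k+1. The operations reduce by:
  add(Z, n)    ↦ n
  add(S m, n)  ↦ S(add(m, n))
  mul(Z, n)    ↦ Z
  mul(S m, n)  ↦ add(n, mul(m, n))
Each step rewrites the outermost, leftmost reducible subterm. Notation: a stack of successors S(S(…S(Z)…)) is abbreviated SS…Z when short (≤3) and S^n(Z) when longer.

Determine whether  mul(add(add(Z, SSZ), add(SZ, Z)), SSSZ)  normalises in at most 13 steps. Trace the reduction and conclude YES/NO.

  start: mul(add(add(Z, SSZ), add(SZ, Z)), SSSZ)
  [1] mul(add(SSZ, add(SZ, Z)), SSSZ)
  [2] mul(S(add(SZ, add(SZ, Z))), SSSZ)
  [3] add(SSSZ, mul(add(SZ, add(SZ, Z)), SSSZ))
  [4] S(add(SSZ, mul(add(SZ, add(SZ, Z)), SSSZ)))
  [5] S(S(add(SZ, mul(add(SZ, add(SZ, Z)), SSSZ))))
  [6] S(S(S(add(Z, mul(add(SZ, add(SZ, Z)), SSSZ)))))
  [7] S(S(S(mul(add(SZ, add(SZ, Z)), SSSZ))))
  [8] S(S(S(mul(S(add(Z, add(SZ, Z))), SSSZ))))
  [9] S(S(S(add(SSSZ, mul(add(Z, add(SZ, Z)), SSSZ)))))
  [10] S(S(S(S(add(SSZ, mul(add(Z, add(SZ, Z)), SSSZ))))))
  [11] S(S(S(S(S(add(SZ, mul(add(Z, add(SZ, Z)), SSSZ)))))))
  [12] S(S(S(S(S(S(add(Z, mul(add(Z, add(SZ, Z)), SSSZ))))))))
  [13] S(S(S(S(S(S(mul(add(Z, add(SZ, Z)), SSSZ)))))))

Answer: NO — after 13 steps the term is S(S(S(S(S(S(mul(add(Z, add(SZ, Z)), SSSZ))))))), not yet normal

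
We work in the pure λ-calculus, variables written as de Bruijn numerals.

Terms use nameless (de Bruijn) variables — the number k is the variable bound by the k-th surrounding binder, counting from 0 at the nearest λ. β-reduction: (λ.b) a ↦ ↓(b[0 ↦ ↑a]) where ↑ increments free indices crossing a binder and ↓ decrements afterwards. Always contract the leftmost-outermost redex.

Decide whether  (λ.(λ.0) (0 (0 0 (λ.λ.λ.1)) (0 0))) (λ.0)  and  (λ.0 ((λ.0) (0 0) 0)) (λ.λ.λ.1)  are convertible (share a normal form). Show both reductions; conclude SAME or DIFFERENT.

Answer: SAME — A ⇓ λ.λ.1, B ⇓ λ.λ.1

Reduction:
Term A:
  start: (λ.(λ.0) (0 (0 0 (λ.λ.λ.1)) (0 0))) (λ.0)
  [1] (λ.0) ((λ.0) ((λ.0) (λ.0) (λ.λ.λ.1)) ((λ.0) (λ.0)))
  [2] (λ.0) ((λ.0) (λ.0) (λ.λ.λ.1)) ((λ.0) (λ.0))
  [3] (λ.0) (λ.0) (λ.λ.λ.1) ((λ.0) (λ.0))
  [4] (λ.0) (λ.λ.λ.1) ((λ.0) (λ.0))
  [5] (λ.λ.λ.1) ((λ.0) (λ.0))
  [6] λ.λ.1

Term B:
  start: (λ.0 ((λ.0) (0 0) 0)) (λ.λ.λ.1)
  [1] (λ.λ.λ.1) ((λ.0) ((λ.λ.λ.1) (λ.λ.λ.1)) (λ.λ.λ.1))
  [2] λ.λ.1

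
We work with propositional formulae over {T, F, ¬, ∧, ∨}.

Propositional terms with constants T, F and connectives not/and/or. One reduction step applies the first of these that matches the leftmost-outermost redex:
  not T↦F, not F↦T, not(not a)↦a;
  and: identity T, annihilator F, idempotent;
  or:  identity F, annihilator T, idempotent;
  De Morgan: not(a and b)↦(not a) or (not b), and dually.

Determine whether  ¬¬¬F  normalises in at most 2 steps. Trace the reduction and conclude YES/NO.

  start: ¬¬¬F
  [1] ¬F
  [2] T

Answer: YES — reaches normal form T in 2 ≤ 2 steps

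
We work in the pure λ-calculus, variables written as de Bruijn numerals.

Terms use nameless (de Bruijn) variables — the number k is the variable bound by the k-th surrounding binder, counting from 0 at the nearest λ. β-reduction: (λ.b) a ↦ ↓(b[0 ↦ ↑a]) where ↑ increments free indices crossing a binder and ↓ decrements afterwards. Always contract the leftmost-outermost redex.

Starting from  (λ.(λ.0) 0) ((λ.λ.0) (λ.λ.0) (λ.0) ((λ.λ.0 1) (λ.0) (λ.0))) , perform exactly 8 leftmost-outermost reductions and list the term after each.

Answer: after 8 steps: λ.0

Reduction:
  start: (λ.(λ.0) 0) ((λ.λ.0) (λ.λ.0) (λ.0) ((λ.λ.0 1) (λ.0) (λ.0)))
  →1  (λ.0) ((λ.λ.0) (λ.λ.0) (λ.0) ((λ.λ.0 1) (λ.0) (λ.0)))
  →2  (λ.λ.0) (λ.λ.0) (λ.0) ((λ.λ.0 1) (λ.0) (λ.0))
  →3  (λ.0) (λ.0) ((λ.λ.0 1) (λ.0) (λ.0))
  →4  (λ.0) ((λ.λ.0 1) (λ.0) (λ.0))
  →5  (λ.λ.0 1) (λ.0) (λ.0)
  →6  (λ.0 (λ.0)) (λ.0)
  →7  (λ.0) (λ.0)
  →8  λ.0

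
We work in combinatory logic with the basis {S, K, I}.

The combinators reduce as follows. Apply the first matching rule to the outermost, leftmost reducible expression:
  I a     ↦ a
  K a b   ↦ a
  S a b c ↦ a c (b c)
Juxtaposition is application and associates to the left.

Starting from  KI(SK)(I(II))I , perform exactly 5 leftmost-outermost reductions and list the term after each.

  start: KI(SK)(I(II))I
  →1  I(I(II))I
  →2  I(II)I
  →3  III
  →4  II
  →5  I

Answer: after 5 steps: I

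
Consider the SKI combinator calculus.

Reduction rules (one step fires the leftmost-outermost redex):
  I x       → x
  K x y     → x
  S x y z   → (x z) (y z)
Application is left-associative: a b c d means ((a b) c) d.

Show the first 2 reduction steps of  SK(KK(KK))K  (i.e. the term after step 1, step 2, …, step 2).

Answer: after 2 steps: K

Working:
  start: SK(KK(KK))K
  step 1: KK(KK(KK)K)
  step 2: K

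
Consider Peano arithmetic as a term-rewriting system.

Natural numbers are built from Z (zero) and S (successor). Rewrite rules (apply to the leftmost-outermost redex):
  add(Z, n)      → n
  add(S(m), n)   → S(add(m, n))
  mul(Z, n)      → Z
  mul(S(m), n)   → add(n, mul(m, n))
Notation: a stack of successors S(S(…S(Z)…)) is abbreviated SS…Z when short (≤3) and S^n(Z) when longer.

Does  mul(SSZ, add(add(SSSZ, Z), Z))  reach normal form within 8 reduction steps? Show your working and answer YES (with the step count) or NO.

Answer: NO — after 8 steps the term is S(S(add(add(S(add(Z, Z)), Z), mul(SZ, add(add(SSSZ, Z), Z))))), not yet normal

Derivation:
  start: mul(SSZ, add(add(SSSZ, Z), Z))
  step 1: add(add(add(SSSZ, Z), Z), mul(SZ, add(add(SSSZ, Z), Z)))
  step 2: add(add(S(add(SSZ, Z)), Z), mul(SZ, add(add(SSSZ, Z), Z)))
  step 3: add(S(add(add(SSZ, Z), Z)), mul(SZ, add(add(SSSZ, Z), Z)))
  step 4: S(add(add(add(SSZ, Z), Z), mul(SZ, add(add(SSSZ, Z), Z))))
  step 5: S(add(add(S(add(SZ, Z)), Z), mul(SZ, add(add(SSSZ, Z), Z))))
  step 6: S(add(S(add(add(SZ, Z), Z)), mul(SZ, add(add(SSSZ, Z), Z))))
  step 7: S(S(add(add(add(SZ, Z), Z), mul(SZ, add(add(SSSZ, Z), Z)))))
  step 8: S(S(add(add(S(add(Z, Z)), Z), mul(SZ, add(add(SSSZ, Z), Z)))))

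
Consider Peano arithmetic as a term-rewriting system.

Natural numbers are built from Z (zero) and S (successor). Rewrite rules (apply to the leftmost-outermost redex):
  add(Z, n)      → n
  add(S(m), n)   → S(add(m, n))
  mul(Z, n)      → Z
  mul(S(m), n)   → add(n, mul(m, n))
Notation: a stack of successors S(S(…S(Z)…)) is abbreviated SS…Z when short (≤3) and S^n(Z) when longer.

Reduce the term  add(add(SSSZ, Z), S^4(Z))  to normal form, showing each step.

Answer: normal form = S^7(Z)  (in 8 steps)

Working:
  start: add(add(SSSZ, Z), S^4(Z))
  step 1: add(S(add(SSZ, Z)), S^4(Z))
  step 2: S(add(add(SSZ, Z), S^4(Z)))
  step 3: S(add(S(add(SZ, Z)), S^4(Z)))
  step 4: S(S(add(add(SZ, Z), S^4(Z))))
  step 5: S(S(add(S(add(Z, Z)), S^4(Z))))
  step 6: S(S(S(add(add(Z, Z), S^4(Z)))))
  step 7: S(S(S(add(Z, S^4(Z)))))
  step 8: S^7(Z)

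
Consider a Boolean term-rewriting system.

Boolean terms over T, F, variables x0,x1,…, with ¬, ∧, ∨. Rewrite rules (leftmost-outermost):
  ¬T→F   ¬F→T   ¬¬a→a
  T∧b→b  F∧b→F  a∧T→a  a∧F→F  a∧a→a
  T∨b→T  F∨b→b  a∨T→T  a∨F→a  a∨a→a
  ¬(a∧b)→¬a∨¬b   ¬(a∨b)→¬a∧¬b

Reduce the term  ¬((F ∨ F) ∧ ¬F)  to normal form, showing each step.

  start: ¬((F ∨ F) ∧ ¬F)
  step 1: ¬(F ∨ F) ∨ ¬¬F
  step 2: (¬F ∧ ¬F) ∨ ¬¬F
  step 3: ¬F ∨ ¬¬F
  step 4: T ∨ ¬¬F
  step 5: T

Answer: normal form = T  (in 5 steps)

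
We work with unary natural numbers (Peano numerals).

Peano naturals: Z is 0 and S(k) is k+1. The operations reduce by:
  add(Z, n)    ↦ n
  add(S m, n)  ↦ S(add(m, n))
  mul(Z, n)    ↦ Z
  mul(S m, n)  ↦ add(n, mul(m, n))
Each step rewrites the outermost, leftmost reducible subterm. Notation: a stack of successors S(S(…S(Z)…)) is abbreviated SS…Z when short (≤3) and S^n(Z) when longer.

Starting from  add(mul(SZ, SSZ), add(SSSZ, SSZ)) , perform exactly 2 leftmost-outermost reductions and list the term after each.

  start: add(mul(SZ, SSZ), add(SSSZ, SSZ))
  [1] add(add(SSZ, mul(Z, SSZ)), add(SSSZ, SSZ))
  [2] add(S(add(SZ, mul(Z, SSZ))), add(SSSZ, SSZ))

Answer: after 2 steps: add(S(add(SZ, mul(Z, SSZ))), add(SSSZ, SSZ))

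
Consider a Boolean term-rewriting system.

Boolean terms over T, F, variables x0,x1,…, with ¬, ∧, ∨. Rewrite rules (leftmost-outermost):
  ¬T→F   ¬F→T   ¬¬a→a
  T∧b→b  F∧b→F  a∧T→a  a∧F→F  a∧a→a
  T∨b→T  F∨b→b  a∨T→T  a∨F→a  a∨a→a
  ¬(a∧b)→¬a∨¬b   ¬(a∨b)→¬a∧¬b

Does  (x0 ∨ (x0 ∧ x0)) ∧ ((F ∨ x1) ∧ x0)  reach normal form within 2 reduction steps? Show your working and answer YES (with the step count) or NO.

  start: (x0 ∨ (x0 ∧ x0)) ∧ ((F ∨ x1) ∧ x0)
  →1  (x0 ∨ x0) ∧ ((F ∨ x1) ∧ x0)
  →2  x0 ∧ ((F ∨ x1) ∧ x0)

Answer: NO — after 2 steps the term is x0 ∧ ((F ∨ x1) ∧ x0), not yet normal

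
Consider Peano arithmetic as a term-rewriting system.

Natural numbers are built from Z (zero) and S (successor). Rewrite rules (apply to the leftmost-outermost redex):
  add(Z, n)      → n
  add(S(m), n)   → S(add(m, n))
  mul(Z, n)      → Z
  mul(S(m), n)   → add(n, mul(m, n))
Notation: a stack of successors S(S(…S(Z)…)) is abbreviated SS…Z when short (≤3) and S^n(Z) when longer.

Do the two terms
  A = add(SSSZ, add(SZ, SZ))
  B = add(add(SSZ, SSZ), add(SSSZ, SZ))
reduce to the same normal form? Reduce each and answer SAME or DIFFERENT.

Answer: DIFFERENT — A ⇓ S^5(Z), B ⇓ S^8(Z)

Working:
Term A:
  start: add(SSSZ, add(SZ, SZ))
  →1  S(add(SSZ, add(SZ, SZ)))
  →2  S(S(add(SZ, add(SZ, SZ))))
  →3  S(S(S(add(Z, add(SZ, SZ)))))
  →4  S(S(S(add(SZ, SZ))))
  →5  S(S(S(S(add(Z, SZ)))))
  →6  S^5(Z)

Term B:
  start: add(add(SSZ, SSZ), add(SSSZ, SZ))
  →1  add(S(add(SZ, SSZ)), add(SSSZ, SZ))
  →2  S(add(add(SZ, SSZ), add(SSSZ, SZ)))
  →3  S(add(S(add(Z, SSZ)), add(SSSZ, SZ)))
  →4  S(S(add(add(Z, SSZ), add(SSSZ, SZ))))
  →5  S(S(add(SSZ, add(SSSZ, SZ))))
  →6  S(S(S(add(SZ, add(SSSZ, SZ)))))
  →7  S(S(S(S(add(Z, add(SSSZ, SZ))))))
  →8  S(S(S(S(add(SSSZ, SZ)))))
  →9  S(S(S(S(S(add(SSZ, SZ))))))
  →10  S(S(S(S(S(S(add(SZ, SZ)))))))
  →11  S(S(S(S(S(S(S(add(Z, SZ))))))))
  →12  S^8(Z)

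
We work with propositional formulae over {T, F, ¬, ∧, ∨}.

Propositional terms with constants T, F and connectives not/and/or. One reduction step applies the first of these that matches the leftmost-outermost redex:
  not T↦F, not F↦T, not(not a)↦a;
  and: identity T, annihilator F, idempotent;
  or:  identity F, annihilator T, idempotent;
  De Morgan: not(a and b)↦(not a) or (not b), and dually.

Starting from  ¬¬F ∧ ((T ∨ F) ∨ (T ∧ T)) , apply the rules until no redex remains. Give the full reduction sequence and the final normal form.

  start: ¬¬F ∧ ((T ∨ F) ∨ (T ∧ T))
  →1  F ∧ ((T ∨ F) ∨ (T ∧ T))
  →2  F

Answer: normal form = F  (in 2 steps)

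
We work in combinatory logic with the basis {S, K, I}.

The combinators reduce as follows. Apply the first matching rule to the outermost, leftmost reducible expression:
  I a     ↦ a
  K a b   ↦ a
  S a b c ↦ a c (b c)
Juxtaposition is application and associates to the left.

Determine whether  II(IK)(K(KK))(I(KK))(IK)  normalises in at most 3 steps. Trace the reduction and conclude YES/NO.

  start: II(IK)(K(KK))(I(KK))(IK)
  →1  I(IK)(K(KK))(I(KK))(IK)
  →2  IK(K(KK))(I(KK))(IK)
  →3  K(K(KK))(I(KK))(IK)

Answer: NO — after 3 steps the term is K(K(KK))(I(KK))(IK), not yet normal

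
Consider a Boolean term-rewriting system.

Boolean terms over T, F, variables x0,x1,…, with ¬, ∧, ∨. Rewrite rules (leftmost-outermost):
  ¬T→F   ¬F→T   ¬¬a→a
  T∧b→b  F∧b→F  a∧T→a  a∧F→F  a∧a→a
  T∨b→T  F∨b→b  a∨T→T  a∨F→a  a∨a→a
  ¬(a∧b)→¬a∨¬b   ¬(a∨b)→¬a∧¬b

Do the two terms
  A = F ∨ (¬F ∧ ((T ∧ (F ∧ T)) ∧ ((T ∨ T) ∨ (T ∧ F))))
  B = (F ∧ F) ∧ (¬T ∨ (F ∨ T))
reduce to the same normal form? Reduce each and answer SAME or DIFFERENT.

Answer: SAME — A ⇓ F, B ⇓ F

Derivation:
Term A:
  start: F ∨ (¬F ∧ ((T ∧ (F ∧ T)) ∧ ((T ∨ T) ∨ (T ∧ F))))
  [1] ¬F ∧ ((T ∧ (F ∧ T)) ∧ ((T ∨ T) ∨ (T ∧ F)))
  [2] T ∧ ((T ∧ (F ∧ T)) ∧ ((T ∨ T) ∨ (T ∧ F)))
  [3] (T ∧ (F ∧ T)) ∧ ((T ∨ T) ∨ (T ∧ F))
  [4] (F ∧ T) ∧ ((T ∨ T) ∨ (T ∧ F))
  [5] F ∧ ((T ∨ T) ∨ (T ∧ F))
  [6] F

Term B:
  start: (F ∧ F) ∧ (¬T ∨ (F ∨ T))
  [1] F ∧ (¬T ∨ (F ∨ T))
  [2] F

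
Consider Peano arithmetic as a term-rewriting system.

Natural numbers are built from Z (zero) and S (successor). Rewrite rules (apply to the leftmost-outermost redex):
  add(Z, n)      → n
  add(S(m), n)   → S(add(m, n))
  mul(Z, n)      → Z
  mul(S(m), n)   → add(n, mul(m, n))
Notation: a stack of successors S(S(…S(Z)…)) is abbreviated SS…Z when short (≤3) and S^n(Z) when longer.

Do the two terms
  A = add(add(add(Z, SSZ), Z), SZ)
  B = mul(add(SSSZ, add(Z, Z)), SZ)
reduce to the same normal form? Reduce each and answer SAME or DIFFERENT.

Answer: SAME — A ⇓ SSSZ, B ⇓ SSSZ

Derivation:
Term A:
  start: add(add(add(Z, SSZ), Z), SZ)
  step 1: add(add(SSZ, Z), SZ)
  step 2: add(S(add(SZ, Z)), SZ)
  step 3: S(add(add(SZ, Z), SZ))
  step 4: S(add(S(add(Z, Z)), SZ))
  step 5: S(S(add(add(Z, Z), SZ)))
  step 6: S(S(add(Z, SZ)))
  step 7: SSSZ

Term B:
  start: mul(add(SSSZ, add(Z, Z)), SZ)
  step 1: mul(S(add(SSZ, add(Z, Z))), SZ)
  step 2: add(SZ, mul(add(SSZ, add(Z, Z)), SZ))
  step 3: S(add(Z, mul(add(SSZ, add(Z, Z)), SZ)))
  step 4: S(mul(add(SSZ, add(Z, Z)), SZ))
  step 5: S(mul(S(add(SZ, add(Z, Z))), SZ))
  step 6: S(add(SZ, mul(add(SZ, add(Z, Z)), SZ)))
  step 7: S(S(add(Z, mul(add(SZ, add(Z, Z)), SZ))))
  step 8: S(S(mul(add(SZ, add(Z, Z)), SZ)))
  step 9: S(S(mul(S(add(Z, add(Z, Z))), SZ)))
  step 10: S(S(add(SZ, mul(add(Z, add(Z, Z)), SZ))))
  step 11: S(S(S(add(Z, mul(add(Z, add(Z, Z)), SZ)))))
  step 12: S(S(S(mul(add(Z, add(Z, Z)), SZ))))
  step 13: S(S(S(mul(add(Z, Z), SZ))))
  step 14: S(S(S(mul(Z, SZ))))
  step 15: SSSZ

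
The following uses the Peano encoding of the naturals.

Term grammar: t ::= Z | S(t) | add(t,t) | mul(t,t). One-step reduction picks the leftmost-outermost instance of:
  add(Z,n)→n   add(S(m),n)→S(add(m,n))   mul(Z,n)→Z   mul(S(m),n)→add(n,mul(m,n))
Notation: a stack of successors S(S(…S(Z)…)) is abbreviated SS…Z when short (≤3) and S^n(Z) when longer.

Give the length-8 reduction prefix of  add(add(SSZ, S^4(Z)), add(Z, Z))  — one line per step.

Answer: after 8 steps: S(S(S(S(S(add(SZ, add(Z, Z)))))))

Working:
  start: add(add(SSZ, S^4(Z)), add(Z, Z))
  step 1: add(S(add(SZ, S^4(Z))), add(Z, Z))
  step 2: S(add(add(SZ, S^4(Z)), add(Z, Z)))
  step 3: S(add(S(add(Z, S^4(Z))), add(Z, Z)))
  step 4: S(S(add(add(Z, S^4(Z)), add(Z, Z))))
  step 5: S(S(add(S^4(Z), add(Z, Z))))
  step 6: S(S(S(add(SSSZ, add(Z, Z)))))
  step 7: S(S(S(S(add(SSZ, add(Z, Z))))))
  step 8: S(S(S(S(S(add(SZ, add(Z, Z)))))))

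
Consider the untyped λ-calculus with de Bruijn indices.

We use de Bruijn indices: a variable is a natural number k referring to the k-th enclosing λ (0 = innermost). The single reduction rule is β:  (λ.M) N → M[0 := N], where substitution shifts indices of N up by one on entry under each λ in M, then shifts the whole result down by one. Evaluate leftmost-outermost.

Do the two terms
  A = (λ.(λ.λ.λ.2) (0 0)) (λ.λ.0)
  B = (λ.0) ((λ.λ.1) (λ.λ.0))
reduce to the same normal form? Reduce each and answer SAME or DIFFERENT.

Term A:
  start: (λ.(λ.λ.λ.2) (0 0)) (λ.λ.0)
  step 1: (λ.λ.λ.2) ((λ.λ.0) (λ.λ.0))
  step 2: λ.λ.(λ.λ.0) (λ.λ.0)
  step 3: λ.λ.λ.0

Term B:
  start: (λ.0) ((λ.λ.1) (λ.λ.0))
  step 1: (λ.λ.1) (λ.λ.0)
  step 2: λ.λ.λ.0

Answer: SAME — A ⇓ λ.λ.λ.0, B ⇓ λ.λ.λ.0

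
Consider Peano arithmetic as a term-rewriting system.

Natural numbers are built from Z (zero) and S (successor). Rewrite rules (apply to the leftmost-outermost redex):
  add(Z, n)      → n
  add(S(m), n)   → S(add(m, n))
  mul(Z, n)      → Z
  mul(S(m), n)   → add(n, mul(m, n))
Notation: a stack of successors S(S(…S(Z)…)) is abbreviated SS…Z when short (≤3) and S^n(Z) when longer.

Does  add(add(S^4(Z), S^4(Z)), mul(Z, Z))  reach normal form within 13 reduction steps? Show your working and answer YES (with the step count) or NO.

Answer: NO — after 13 steps the term is S(S(S(S(S(S(S(S(add(Z, mul(Z, Z)))))))))), not yet normal

Reduction:
  start: add(add(S^4(Z), S^4(Z)), mul(Z, Z))
  [1] add(S(add(SSSZ, S^4(Z))), mul(Z, Z))
  [2] S(add(add(SSSZ, S^4(Z)), mul(Z, Z)))
  [3] S(add(S(add(SSZ, S^4(Z))), mul(Z, Z)))
  [4] S(S(add(add(SSZ, S^4(Z)), mul(Z, Z))))
  [5] S(S(add(S(add(SZ, S^4(Z))), mul(Z, Z))))
  [6] S(S(S(add(add(SZ, S^4(Z)), mul(Z, Z)))))
  [7] S(S(S(add(S(add(Z, S^4(Z))), mul(Z, Z)))))
  [8] S(S(S(S(add(add(Z, S^4(Z)), mul(Z, Z))))))
  [9] S(S(S(S(add(S^4(Z), mul(Z, Z))))))
  [10] S(S(S(S(S(add(SSSZ, mul(Z, Z)))))))
  [11] S(S(S(S(S(S(add(SSZ, mul(Z, Z))))))))
  [12] S(S(S(S(S(S(S(add(SZ, mul(Z, Z)))))))))
  [13] S(S(S(S(S(S(S(S(add(Z, mul(Z, Z))))))))))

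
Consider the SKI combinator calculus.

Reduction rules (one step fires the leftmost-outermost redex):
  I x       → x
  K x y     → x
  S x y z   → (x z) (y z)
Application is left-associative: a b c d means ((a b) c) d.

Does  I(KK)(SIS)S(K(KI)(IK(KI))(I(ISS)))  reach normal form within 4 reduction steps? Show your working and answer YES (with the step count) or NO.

  start: I(KK)(SIS)S(K(KI)(IK(KI))(I(ISS)))
  →1  KK(SIS)S(K(KI)(IK(KI))(I(ISS)))
  →2  KS(K(KI)(IK(KI))(I(ISS)))
  →3  S

Answer: YES — reaches normal form S in 3 ≤ 4 steps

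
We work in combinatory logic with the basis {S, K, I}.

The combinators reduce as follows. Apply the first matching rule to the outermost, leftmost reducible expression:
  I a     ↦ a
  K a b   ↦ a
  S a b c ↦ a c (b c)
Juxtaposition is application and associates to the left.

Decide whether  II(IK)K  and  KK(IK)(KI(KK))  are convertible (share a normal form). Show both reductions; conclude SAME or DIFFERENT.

Term A:
  start: II(IK)K
  [1] I(IK)K
  [2] IKK
  [3] KK

Term B:
  start: KK(IK)(KI(KK))
  [1] K(KI(KK))
  [2] KI

Answer: DIFFERENT — A ⇓ KK, B ⇓ KI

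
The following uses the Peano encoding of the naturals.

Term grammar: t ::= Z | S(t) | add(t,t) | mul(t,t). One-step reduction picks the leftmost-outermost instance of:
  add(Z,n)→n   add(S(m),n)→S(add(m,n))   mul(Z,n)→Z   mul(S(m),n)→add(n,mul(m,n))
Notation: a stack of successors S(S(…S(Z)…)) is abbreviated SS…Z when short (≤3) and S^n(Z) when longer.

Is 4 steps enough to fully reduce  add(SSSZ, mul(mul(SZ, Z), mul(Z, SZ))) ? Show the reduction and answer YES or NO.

Answer: NO — after 4 steps the term is S(S(S(mul(mul(SZ, Z), mul(Z, SZ))))), not yet normal

Working:
  start: add(SSSZ, mul(mul(SZ, Z), mul(Z, SZ)))
  →1  S(add(SSZ, mul(mul(SZ, Z), mul(Z, SZ))))
  →2  S(S(add(SZ, mul(mul(SZ, Z), mul(Z, SZ)))))
  →3  S(S(S(add(Z, mul(mul(SZ, Z), mul(Z, SZ))))))
  →4  S(S(S(mul(mul(SZ, Z), mul(Z, SZ)))))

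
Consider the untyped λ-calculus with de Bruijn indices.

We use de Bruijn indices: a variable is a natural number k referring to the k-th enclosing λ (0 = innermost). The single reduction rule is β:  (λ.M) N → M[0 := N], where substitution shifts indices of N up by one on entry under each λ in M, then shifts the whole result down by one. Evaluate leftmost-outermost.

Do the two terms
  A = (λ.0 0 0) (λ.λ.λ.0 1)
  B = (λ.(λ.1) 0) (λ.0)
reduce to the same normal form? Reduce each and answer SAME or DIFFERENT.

Term A:
  start: (λ.0 0 0) (λ.λ.λ.0 1)
  [1] (λ.λ.λ.0 1) (λ.λ.λ.0 1) (λ.λ.λ.0 1)
  [2] (λ.λ.0 1) (λ.λ.λ.0 1)
  [3] λ.0 (λ.λ.λ.0 1)

Term B:
  start: (λ.(λ.1) 0) (λ.0)
  [1] (λ.λ.0) (λ.0)
  [2] λ.0

Answer: DIFFERENT — A ⇓ λ.0 (λ.λ.λ.0 1), B ⇓ λ.0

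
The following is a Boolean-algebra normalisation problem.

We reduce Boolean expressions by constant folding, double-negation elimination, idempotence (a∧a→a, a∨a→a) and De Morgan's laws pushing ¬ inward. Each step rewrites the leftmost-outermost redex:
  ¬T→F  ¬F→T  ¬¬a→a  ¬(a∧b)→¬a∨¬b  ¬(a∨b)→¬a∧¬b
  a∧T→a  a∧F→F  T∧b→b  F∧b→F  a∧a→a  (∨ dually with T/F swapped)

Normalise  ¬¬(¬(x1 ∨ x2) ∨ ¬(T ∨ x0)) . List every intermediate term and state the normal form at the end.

  start: ¬¬(¬(x1 ∨ x2) ∨ ¬(T ∨ x0))
  →1  ¬(x1 ∨ x2) ∨ ¬(T ∨ x0)
  →2  (¬x1 ∧ ¬x2) ∨ ¬(T ∨ x0)
  →3  (¬x1 ∧ ¬x2) ∨ (¬T ∧ ¬x0)
  →4  (¬x1 ∧ ¬x2) ∨ (F ∧ ¬x0)
  →5  (¬x1 ∧ ¬x2) ∨ F
  →6  ¬x1 ∧ ¬x2

Answer: normal form = ¬x1 ∧ ¬x2  (in 6 steps)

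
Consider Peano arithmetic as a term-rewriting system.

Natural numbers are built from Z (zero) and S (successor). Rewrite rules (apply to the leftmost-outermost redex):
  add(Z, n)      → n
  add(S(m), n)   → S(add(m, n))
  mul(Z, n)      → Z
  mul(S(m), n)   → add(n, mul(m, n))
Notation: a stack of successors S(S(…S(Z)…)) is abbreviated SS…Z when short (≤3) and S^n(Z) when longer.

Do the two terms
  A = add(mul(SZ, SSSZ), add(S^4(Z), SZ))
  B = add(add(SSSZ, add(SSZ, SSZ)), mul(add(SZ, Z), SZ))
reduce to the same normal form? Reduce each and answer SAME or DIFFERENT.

Term A:
  start: add(mul(SZ, SSSZ), add(S^4(Z), SZ))
  step 1: add(add(SSSZ, mul(Z, SSSZ)), add(S^4(Z), SZ))
  step 2: add(S(add(SSZ, mul(Z, SSSZ))), add(S^4(Z), SZ))
  step 3: S(add(add(SSZ, mul(Z, SSSZ)), add(S^4(Z), SZ)))
  step 4: S(add(S(add(SZ, mul(Z, SSSZ))), add(S^4(Z), SZ)))
  step 5: S(S(add(add(SZ, mul(Z, SSSZ)), add(S^4(Z), SZ))))
  step 6: S(S(add(S(add(Z, mul(Z, SSSZ))), add(S^4(Z), SZ))))
  step 7: S(S(S(add(add(Z, mul(Z, SSSZ)), add(S^4(Z), SZ)))))
  step 8: S(S(S(add(mul(Z, SSSZ), add(S^4(Z), SZ)))))
  step 9: S(S(S(add(Z, add(S^4(Z), SZ)))))
  step 10: S(S(S(add(S^4(Z), SZ))))
  step 11: S(S(S(S(add(SSSZ, SZ)))))
  step 12: S(S(S(S(S(add(SSZ, SZ))))))
  step 13: S(S(S(S(S(S(add(SZ, SZ)))))))
  step 14: S(S(S(S(S(S(S(add(Z, SZ))))))))
  step 15: S^8(Z)

Term B:
  start: add(add(SSSZ, add(SSZ, SSZ)), mul(add(SZ, Z), SZ))
  step 1: add(S(add(SSZ, add(SSZ, SSZ))), mul(add(SZ, Z), SZ))
  step 2: S(add(add(SSZ, add(SSZ, SSZ)), mul(add(SZ, Z), SZ)))
  step 3: S(add(S(add(SZ, add(SSZ, SSZ))), mul(add(SZ, Z), SZ)))
  step 4: S(S(add(add(SZ, add(SSZ, SSZ)), mul(add(SZ, Z), SZ))))
  step 5: S(S(add(S(add(Z, add(SSZ, SSZ))), mul(add(SZ, Z), SZ))))
  step 6: S(S(S(add(add(Z, add(SSZ, SSZ)), mul(add(SZ, Z), SZ)))))
  step 7: S(S(S(add(add(SSZ, SSZ), mul(add(SZ, Z), SZ)))))
  step 8: S(S(S(add(S(add(SZ, SSZ)), mul(add(SZ, Z), SZ)))))
  step 9: S(S(S(S(add(add(SZ, SSZ), mul(add(SZ, Z), SZ))))))
  step 10: S(S(S(S(add(S(add(Z, SSZ)), mul(add(SZ, Z), SZ))))))
  step 11: S(S(S(S(S(add(add(Z, SSZ), mul(add(SZ, Z), SZ)))))))
  step 12: S(S(S(S(S(add(SSZ, mul(add(SZ, Z), SZ)))))))
  step 13: S(S(S(S(S(S(add(SZ, mul(add(SZ, Z), SZ))))))))
  step 14: S(S(S(S(S(S(S(add(Z, mul(add(SZ, Z), SZ)))))))))
  step 15: S(S(S(S(S(S(S(mul(add(SZ, Z), SZ))))))))
  step 16: S(S(S(S(S(S(S(mul(S(add(Z, Z)), SZ))))))))
  step 17: S(S(S(S(S(S(S(add(SZ, mul(add(Z, Z), SZ)))))))))
  step 18: S(S(S(S(S(S(S(S(add(Z, mul(add(Z, Z), SZ))))))))))
  step 19: S(S(S(S(S(S(S(S(mul(add(Z, Z), SZ)))))))))
  step 20: S(S(S(S(S(S(S(S(mul(Z, SZ)))))))))
  step 21: S^8(Z)

Answer: SAME — A ⇓ S^8(Z), B ⇓ S^8(Z)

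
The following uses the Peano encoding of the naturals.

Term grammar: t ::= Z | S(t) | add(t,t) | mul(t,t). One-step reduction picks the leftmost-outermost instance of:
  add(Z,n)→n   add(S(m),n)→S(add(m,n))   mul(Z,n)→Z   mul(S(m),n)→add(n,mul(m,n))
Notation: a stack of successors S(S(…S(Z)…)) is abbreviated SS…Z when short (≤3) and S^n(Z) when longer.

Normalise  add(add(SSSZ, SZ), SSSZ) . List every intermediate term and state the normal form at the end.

  start: add(add(SSSZ, SZ), SSSZ)
  step 1: add(S(add(SSZ, SZ)), SSSZ)
  step 2: S(add(add(SSZ, SZ), SSSZ))
  step 3: S(add(S(add(SZ, SZ)), SSSZ))
  step 4: S(S(add(add(SZ, SZ), SSSZ)))
  step 5: S(S(add(S(add(Z, SZ)), SSSZ)))
  step 6: S(S(S(add(add(Z, SZ), SSSZ))))
  step 7: S(S(S(add(SZ, SSSZ))))
  step 8: S(S(S(S(add(Z, SSSZ)))))
  step 9: S^7(Z)

Answer: normal form = S^7(Z)  (in 9 steps)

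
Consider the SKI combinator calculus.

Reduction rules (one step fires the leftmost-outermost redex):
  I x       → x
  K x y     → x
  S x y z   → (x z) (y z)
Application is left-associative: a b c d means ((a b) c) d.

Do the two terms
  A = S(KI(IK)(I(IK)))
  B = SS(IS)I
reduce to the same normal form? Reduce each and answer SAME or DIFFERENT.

Term A:
  start: S(KI(IK)(I(IK)))
  →1  S(I(I(IK)))
  →2  S(I(IK))
  →3  S(IK)
  →4  SK

Term B:
  start: SS(IS)I
  →1  SI(ISI)
  →2  SI(SI)

Answer: DIFFERENT — A ⇓ SK, B ⇓ SI(SI)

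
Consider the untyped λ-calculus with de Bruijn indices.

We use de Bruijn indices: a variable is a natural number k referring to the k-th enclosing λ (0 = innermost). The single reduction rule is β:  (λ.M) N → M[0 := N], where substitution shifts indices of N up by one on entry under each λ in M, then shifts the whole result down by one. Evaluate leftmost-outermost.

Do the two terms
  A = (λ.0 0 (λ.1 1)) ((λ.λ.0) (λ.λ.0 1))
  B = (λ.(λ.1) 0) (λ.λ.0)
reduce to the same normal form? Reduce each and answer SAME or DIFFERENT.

Answer: SAME — A ⇓ λ.λ.0, B ⇓ λ.λ.0

Derivation:
Term A:
  start: (λ.0 0 (λ.1 1)) ((λ.λ.0) (λ.λ.0 1))
  [1] (λ.λ.0) (λ.λ.0 1) ((λ.λ.0) (λ.λ.0 1)) (λ.(λ.λ.0) (λ.λ.0 1) ((λ.λ.0) (λ.λ.0 1)))
  [2] (λ.0) ((λ.λ.0) (λ.λ.0 1)) (λ.(λ.λ.0) (λ.λ.0 1) ((λ.λ.0) (λ.λ.0 1)))
  [3] (λ.λ.0) (λ.λ.0 1) (λ.(λ.λ.0) (λ.λ.0 1) ((λ.λ.0) (λ.λ.0 1)))
  [4] (λ.0) (λ.(λ.λ.0) (λ.λ.0 1) ((λ.λ.0) (λ.λ.0 1)))
  [5] λ.(λ.λ.0) (λ.λ.0 1) ((λ.λ.0) (λ.λ.0 1))
  [6] λ.(λ.0) ((λ.λ.0) (λ.λ.0 1))
  [7] λ.(λ.λ.0) (λ.λ.0 1)
  [8] λ.λ.0

Term B:
  start: (λ.(λ.1) 0) (λ.λ.0)
  [1] (λ.λ.λ.0) (λ.λ.0)
  [2] λ.λ.0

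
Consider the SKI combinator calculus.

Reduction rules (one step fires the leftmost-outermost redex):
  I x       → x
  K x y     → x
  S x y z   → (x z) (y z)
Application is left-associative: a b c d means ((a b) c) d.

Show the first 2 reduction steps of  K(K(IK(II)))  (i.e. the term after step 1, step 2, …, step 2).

Answer: after 2 steps: K(K(KI))

Derivation:
  start: K(K(IK(II)))
  →1  K(K(K(II)))
  →2  K(K(KI))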